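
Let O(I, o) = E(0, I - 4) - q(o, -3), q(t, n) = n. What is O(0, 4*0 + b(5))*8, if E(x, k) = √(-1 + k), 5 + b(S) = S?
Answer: 24 + 8*I*√5 ≈ 24.0 + 17.889*I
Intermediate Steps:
b(S) = -5 + S
O(I, o) = 3 + √(-5 + I) (O(I, o) = √(-1 + (I - 4)) - 1*(-3) = √(-1 + (-4 + I)) + 3 = √(-5 + I) + 3 = 3 + √(-5 + I))
O(0, 4*0 + b(5))*8 = (3 + √(-5 + 0))*8 = (3 + √(-5))*8 = (3 + I*√5)*8 = 24 + 8*I*√5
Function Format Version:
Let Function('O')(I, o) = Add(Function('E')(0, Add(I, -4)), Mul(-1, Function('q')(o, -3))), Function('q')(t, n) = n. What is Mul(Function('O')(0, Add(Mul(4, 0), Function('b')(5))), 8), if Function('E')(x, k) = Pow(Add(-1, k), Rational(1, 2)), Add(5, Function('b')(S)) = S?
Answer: Add(24, Mul(8, I, Pow(5, Rational(1, 2)))) ≈ Add(24.000, Mul(17.889, I))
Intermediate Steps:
Function('b')(S) = Add(-5, S)
Function('O')(I, o) = Add(3, Pow(Add(-5, I), Rational(1, 2))) (Function('O')(I, o) = Add(Pow(Add(-1, Add(I, -4)), Rational(1, 2)), Mul(-1, -3)) = Add(Pow(Add(-1, Add(-4, I)), Rational(1, 2)), 3) = Add(Pow(Add(-5, I), Rational(1, 2)), 3) = Add(3, Pow(Add(-5, I), Rational(1, 2))))
Mul(Function('O')(0, Add(Mul(4, 0), Function('b')(5))), 8) = Mul(Add(3, Pow(Add(-5, 0), Rational(1, 2))), 8) = Mul(Add(3, Pow(-5, Rational(1, 2))), 8) = Mul(Add(3, Mul(I, Pow(5, Rational(1, 2)))), 8) = Add(24, Mul(8, I, Pow(5, Rational(1, 2))))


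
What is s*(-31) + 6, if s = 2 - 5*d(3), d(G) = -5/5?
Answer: -211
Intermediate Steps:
d(G) = -1 (d(G) = -5*⅕ = -1)
s = 7 (s = 2 - 5*(-1) = 2 + 5 = 7)
s*(-31) + 6 = 7*(-31) + 6 = -217 + 6 = -211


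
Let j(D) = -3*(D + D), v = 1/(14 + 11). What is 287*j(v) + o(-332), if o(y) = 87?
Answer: 453/25 ≈ 18.120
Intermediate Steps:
v = 1/25 ≈ 0.040000
j(D) = -6*D
287*j(v) + o(-332) = 287*(-6*1/25) + 87 = 287*(-6/25) + 87 = -1722/25 + 87 = 453/25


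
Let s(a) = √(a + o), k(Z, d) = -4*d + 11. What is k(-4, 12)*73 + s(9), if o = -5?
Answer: -2699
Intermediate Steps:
k(Z, d) = 11 - 4*d
s(a) = √(-5 + a) (s(a) = √(a - 5) = √(-5 + a))
k(-4, 12)*73 + s(9) = (11 - 4*12)*73 + √(-5 + 9) = (11 - 48)*73 + √4 = -37*73 + 2 = -2701 + 2 = -2699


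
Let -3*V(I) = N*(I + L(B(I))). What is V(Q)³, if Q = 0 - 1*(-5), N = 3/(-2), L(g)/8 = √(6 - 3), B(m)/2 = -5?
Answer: 3005/8 + 267*√3 ≈ 838.08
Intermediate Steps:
B(m) = -10 (B(m) = 2*(-5) = -10)
L(g) = 8*√3 (L(g) = 8*√(6 - 3) = 8*√3)
N = -3/2 (N = 3*(-½) = -3/2 ≈ -1.5000)
Q = 5 (Q = 0 + 5 = 5)
V(I) = I/2 + 4*√3 (V(I) = -(-1)*(I + 8*√3)/2 = -(-12*√3 - 3*I/2)/3 = I/2 + 4*√3)
V(Q)³ = ((½)*5 + 4*√3)³ = (5/2 + 4*√3)³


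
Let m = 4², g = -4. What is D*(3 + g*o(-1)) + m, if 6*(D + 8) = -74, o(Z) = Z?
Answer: -379/3 ≈ -126.33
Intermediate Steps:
m = 16
D = -61/3 (D = -8 + (⅙)*(-74) = -8 - 37/3 = -61/3 ≈ -20.333)
D*(3 + g*o(-1)) + m = -61*(3 - 4*(-1))/3 + 16 = -61*(3 + 4)/3 + 16 = -61/3*7 + 16 = -427/3 + 16 = -379/3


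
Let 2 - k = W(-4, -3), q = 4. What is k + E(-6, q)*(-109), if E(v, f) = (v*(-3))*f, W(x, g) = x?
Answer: -7842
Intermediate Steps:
k = 6 (k = 2 - 1*(-4) = 2 + 4 = 6)
E(v, f) = -3*f*v (E(v, f) = (-3*v)*f = -3*f*v)
k + E(-6, q)*(-109) = 6 - 3*4*(-6)*(-109) = 6 + 72*(-109) = 6 - 7848 = -7842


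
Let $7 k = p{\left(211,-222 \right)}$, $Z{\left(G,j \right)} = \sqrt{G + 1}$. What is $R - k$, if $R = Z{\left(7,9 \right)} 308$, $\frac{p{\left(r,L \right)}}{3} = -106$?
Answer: $\frac{318}{7} + 616 \sqrt{2} \approx 916.58$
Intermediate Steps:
$p{\left(r,L \right)} = -318$ ($p{\left(r,L \right)} = 3 \left(-106\right) = -318$)
$Z{\left(G,j \right)} = \sqrt{1 + G}$
$k = - \frac{318}{7}$ ($k = \frac{1}{7} \left(-318\right) = - \frac{318}{7} \approx -45.429$)
$R = 616 \sqrt{2}$ ($R = \sqrt{1 + 7} \cdot 308 = \sqrt{8} \cdot 308 = 2 \sqrt{2} \cdot 308 = 616 \sqrt{2} \approx 871.16$)
$R - k = 616 \sqrt{2} - - \frac{318}{7} = 616 \sqrt{2} + \frac{318}{7} = \frac{318}{7} + 616 \sqrt{2}$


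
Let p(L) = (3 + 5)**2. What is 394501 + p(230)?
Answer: 394565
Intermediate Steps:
p(L) = 64 (p(L) = 8**2 = 64)
394501 + p(230) = 394501 + 64 = 394565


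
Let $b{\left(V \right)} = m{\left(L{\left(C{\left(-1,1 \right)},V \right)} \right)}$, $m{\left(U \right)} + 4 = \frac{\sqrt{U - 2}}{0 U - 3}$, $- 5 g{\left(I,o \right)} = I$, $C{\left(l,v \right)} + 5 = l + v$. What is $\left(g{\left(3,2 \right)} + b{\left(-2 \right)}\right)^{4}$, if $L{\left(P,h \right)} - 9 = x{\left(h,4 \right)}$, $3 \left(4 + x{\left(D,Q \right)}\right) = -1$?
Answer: $\frac{221183689}{455625} + \frac{2664872 \sqrt{6}}{30375} \approx 700.35$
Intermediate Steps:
$C{\left(l,v \right)} = -5 + l + v$ ($C{\left(l,v \right)} = -5 + \left(l + v\right) = -5 + l + v$)
$g{\left(I,o \right)} = - \frac{I}{5}$
$x{\left(D,Q \right)} = - \frac{13}{3}$ ($x{\left(D,Q \right)} = -4 + \frac{1}{3} \left(-1\right) = -4 - \frac{1}{3} = - \frac{13}{3}$)
$L{\left(P,h \right)} = \frac{14}{3}$ ($L{\left(P,h \right)} = 9 - \frac{13}{3} = \frac{14}{3}$)
$m{\left(U \right)} = -4 - \frac{\sqrt{-2 + U}}{3}$ ($m{\left(U \right)} = -4 + \frac{\sqrt{U - 2}}{0 U - 3} = -4 + \frac{\sqrt{-2 + U}}{0 - 3} = -4 + \frac{\sqrt{-2 + U}}{-3} = -4 + \sqrt{-2 + U} \left(- \frac{1}{3}\right) = -4 - \frac{\sqrt{-2 + U}}{3}$)
$b{\left(V \right)} = -4 - \frac{2 \sqrt{6}}{9}$ ($b{\left(V \right)} = -4 - \frac{\sqrt{-2 + \frac{14}{3}}}{3} = -4 - \frac{\sqrt{\frac{8}{3}}}{3} = -4 - \frac{\frac{2}{3} \sqrt{6}}{3} = -4 - \frac{2 \sqrt{6}}{9}$)
$\left(g{\left(3,2 \right)} + b{\left(-2 \right)}\right)^{4} = \left(\left(- \frac{1}{5}\right) 3 - \left(4 + \frac{2 \sqrt{6}}{9}\right)\right)^{4} = \left(- \frac{3}{5} - \left(4 + \frac{2 \sqrt{6}}{9}\right)\right)^{4} = \left(- \frac{23}{5} - \frac{2 \sqrt{6}}{9}\right)^{4}$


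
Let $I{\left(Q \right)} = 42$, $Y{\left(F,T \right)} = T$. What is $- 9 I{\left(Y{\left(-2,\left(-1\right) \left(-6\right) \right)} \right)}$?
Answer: $-378$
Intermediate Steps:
$- 9 I{\left(Y{\left(-2,\left(-1\right) \left(-6\right) \right)} \right)} = \left(-9\right) 42 = -378$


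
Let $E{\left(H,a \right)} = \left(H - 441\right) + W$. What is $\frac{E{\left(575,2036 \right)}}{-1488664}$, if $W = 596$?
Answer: $- \frac{365}{744332} \approx -0.00049037$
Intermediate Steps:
$E{\left(H,a \right)} = 155 + H$ ($E{\left(H,a \right)} = \left(H - 441\right) + 596 = \left(-441 + H\right) + 596 = 155 + H$)
$\frac{E{\left(575,2036 \right)}}{-1488664} = \frac{155 + 575}{-1488664} = 730 \left(- \frac{1}{1488664}\right) = - \frac{365}{744332}$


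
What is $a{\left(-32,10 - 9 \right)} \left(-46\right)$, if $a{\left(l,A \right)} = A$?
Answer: $-46$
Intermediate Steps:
$a{\left(-32,10 - 9 \right)} \left(-46\right) = \left(10 - 9\right) \left(-46\right) = 1 \left(-46\right) = -46$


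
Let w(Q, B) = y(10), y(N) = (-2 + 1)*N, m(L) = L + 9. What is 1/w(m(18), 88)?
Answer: -⅒ ≈ -0.10000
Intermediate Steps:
m(L) = 9 + L
y(N) = -N
w(Q, B) = -10 (w(Q, B) = -1*10 = -10)
1/w(m(18), 88) = 1/(-10) = -⅒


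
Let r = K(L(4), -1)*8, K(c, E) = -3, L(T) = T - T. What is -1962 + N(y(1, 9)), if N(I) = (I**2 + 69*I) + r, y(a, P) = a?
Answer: -1916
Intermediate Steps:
L(T) = 0
r = -24 (r = -3*8 = -24)
N(I) = -24 + I**2 + 69*I (N(I) = (I**2 + 69*I) - 24 = -24 + I**2 + 69*I)
-1962 + N(y(1, 9)) = -1962 + (-24 + 1**2 + 69*1) = -1962 + (-24 + 1 + 69) = -1962 + 46 = -1916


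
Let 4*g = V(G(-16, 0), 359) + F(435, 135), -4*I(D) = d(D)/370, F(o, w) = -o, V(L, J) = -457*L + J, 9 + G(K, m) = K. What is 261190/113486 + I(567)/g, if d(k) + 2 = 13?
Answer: 548384758177/238271233590 ≈ 2.3015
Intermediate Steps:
G(K, m) = -9 + K
V(L, J) = J - 457*L
d(k) = 11 (d(k) = -2 + 13 = 11)
I(D) = -11/1480 (I(D) = -11/(4*370) = -¼*11/370 = -11/1480)
g = 11349/4 (g = ((359 - 457*(-9 - 16)) - 1*435)/4 = ((359 - 457*(-25)) - 435)/4 = ((359 + 11425) - 435)/4 = (11784 - 435)/4 = (¼)*11349 = 11349/4 ≈ 2837.3)
261190/113486 + I(567)/g = 261190/113486 - 11/(1480*11349/4) = 261190*(1/113486) - 11/1480*4/11349 = 130595/56743 - 11/4199130 = 548384758177/238271233590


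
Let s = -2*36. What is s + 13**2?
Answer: 97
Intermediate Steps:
s = -72
s + 13**2 = -72 + 13**2 = -72 + 169 = 97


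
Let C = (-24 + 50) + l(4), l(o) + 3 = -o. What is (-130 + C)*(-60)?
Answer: 6660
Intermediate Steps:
l(o) = -3 - o
C = 19 (C = (-24 + 50) + (-3 - 1*4) = 26 + (-3 - 4) = 26 - 7 = 19)
(-130 + C)*(-60) = (-130 + 19)*(-60) = -111*(-60) = 6660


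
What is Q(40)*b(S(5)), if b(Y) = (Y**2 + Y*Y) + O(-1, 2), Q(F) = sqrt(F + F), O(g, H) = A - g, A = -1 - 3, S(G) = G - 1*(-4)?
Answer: 636*sqrt(5) ≈ 1422.1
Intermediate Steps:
S(G) = 4 + G (S(G) = G + 4 = 4 + G)
A = -4
O(g, H) = -4 - g
Q(F) = sqrt(2)*sqrt(F) (Q(F) = sqrt(2*F) = sqrt(2)*sqrt(F))
b(Y) = -3 + 2*Y**2 (b(Y) = (Y**2 + Y*Y) + (-4 - 1*(-1)) = (Y**2 + Y**2) + (-4 + 1) = 2*Y**2 - 3 = -3 + 2*Y**2)
Q(40)*b(S(5)) = (sqrt(2)*sqrt(40))*(-3 + 2*(4 + 5)**2) = (sqrt(2)*(2*sqrt(10)))*(-3 + 2*9**2) = (4*sqrt(5))*(-3 + 2*81) = (4*sqrt(5))*(-3 + 162) = (4*sqrt(5))*159 = 636*sqrt(5)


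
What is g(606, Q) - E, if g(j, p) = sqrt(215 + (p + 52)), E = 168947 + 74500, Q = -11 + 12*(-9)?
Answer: -243447 + 2*sqrt(37) ≈ -2.4343e+5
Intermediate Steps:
Q = -119 (Q = -11 - 108 = -119)
E = 243447
g(j, p) = sqrt(267 + p) (g(j, p) = sqrt(215 + (52 + p)) = sqrt(267 + p))
g(606, Q) - E = sqrt(267 - 119) - 1*243447 = sqrt(148) - 243447 = 2*sqrt(37) - 243447 = -243447 + 2*sqrt(37)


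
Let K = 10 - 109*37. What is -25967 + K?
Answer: -29990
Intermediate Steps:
K = -4023 (K = 10 - 4033 = -4023)
-25967 + K = -25967 - 4023 = -29990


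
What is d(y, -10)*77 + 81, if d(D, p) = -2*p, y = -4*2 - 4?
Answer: 1621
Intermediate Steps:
y = -12 (y = -8 - 4 = -12)
d(y, -10)*77 + 81 = -2*(-10)*77 + 81 = 20*77 + 81 = 1540 + 81 = 1621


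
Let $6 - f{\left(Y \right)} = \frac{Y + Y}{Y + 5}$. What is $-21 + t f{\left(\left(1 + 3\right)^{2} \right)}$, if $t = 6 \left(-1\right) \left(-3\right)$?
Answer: $\frac{417}{7} \approx 59.571$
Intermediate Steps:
$t = 18$ ($t = \left(-6\right) \left(-3\right) = 18$)
$f{\left(Y \right)} = 6 - \frac{2 Y}{5 + Y}$ ($f{\left(Y \right)} = 6 - \frac{Y + Y}{Y + 5} = 6 - \frac{2 Y}{5 + Y}$)
$-21 + t f{\left(\left(1 + 3\right)^{2} \right)} = -21 + 18 \frac{2 \left(15 + 2 \left(1 + 3\right)^{2}\right)}{5 + \left(1 + 3\right)^{2}} = -21 + 18 \frac{2 \left(15 + 2 \cdot 4^{2}\right)}{5 + 4^{2}} = -21 + 18 \frac{2 \left(15 + 2 \cdot 16\right)}{5 + 16} = -21 + 18 \frac{2 \left(15 + 32\right)}{21} = -21 + 18 \cdot 2 \cdot \frac{1}{21} \cdot 47 = -21 + 18 \cdot \frac{94}{21} = -21 + \frac{564}{7} = \frac{417}{7}$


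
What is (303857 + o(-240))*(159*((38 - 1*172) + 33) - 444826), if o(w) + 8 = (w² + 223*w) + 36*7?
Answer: -142036000185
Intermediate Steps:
o(w) = 244 + w² + 223*w (o(w) = -8 + ((w² + 223*w) + 36*7) = -8 + ((w² + 223*w) + 252) = -8 + (252 + w² + 223*w) = 244 + w² + 223*w)
(303857 + o(-240))*(159*((38 - 1*172) + 33) - 444826) = (303857 + (244 + (-240)² + 223*(-240)))*(159*((38 - 1*172) + 33) - 444826) = (303857 + (244 + 57600 - 53520))*(159*((38 - 172) + 33) - 444826) = (303857 + 4324)*(159*(-134 + 33) - 444826) = 308181*(159*(-101) - 444826) = 308181*(-16059 - 444826) = 308181*(-460885) = -142036000185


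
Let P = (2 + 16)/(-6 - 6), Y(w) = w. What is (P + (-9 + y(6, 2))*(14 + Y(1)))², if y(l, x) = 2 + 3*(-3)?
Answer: 233289/4 ≈ 58322.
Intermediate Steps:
y(l, x) = -7 (y(l, x) = 2 - 9 = -7)
P = -3/2 (P = 18/(-12) = 18*(-1/12) = -3/2 ≈ -1.5000)
(P + (-9 + y(6, 2))*(14 + Y(1)))² = (-3/2 + (-9 - 7)*(14 + 1))² = (-3/2 - 16*15)² = (-3/2 - 240)² = (-483/2)² = 233289/4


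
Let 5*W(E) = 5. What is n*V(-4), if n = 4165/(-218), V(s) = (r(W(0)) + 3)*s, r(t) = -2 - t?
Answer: 0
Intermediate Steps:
W(E) = 1 (W(E) = (⅕)*5 = 1)
V(s) = 0 (V(s) = ((-2 - 1*1) + 3)*s = ((-2 - 1) + 3)*s = (-3 + 3)*s = 0*s = 0)
n = -4165/218 (n = 4165*(-1/218) = -4165/218 ≈ -19.105)
n*V(-4) = -4165/218*0 = 0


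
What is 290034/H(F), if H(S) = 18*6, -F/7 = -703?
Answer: 5371/2 ≈ 2685.5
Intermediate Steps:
F = 4921 (F = -7*(-703) = 4921)
H(S) = 108
290034/H(F) = 290034/108 = 290034*(1/108) = 5371/2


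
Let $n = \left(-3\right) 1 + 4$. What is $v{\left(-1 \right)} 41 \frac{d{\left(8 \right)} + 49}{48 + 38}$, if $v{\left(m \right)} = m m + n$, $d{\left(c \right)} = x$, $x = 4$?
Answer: $\frac{2173}{43} \approx 50.535$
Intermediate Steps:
$d{\left(c \right)} = 4$
$n = 1$ ($n = -3 + 4 = 1$)
$v{\left(m \right)} = 1 + m^{2}$ ($v{\left(m \right)} = m m + 1 = m^{2} + 1 = 1 + m^{2}$)
$v{\left(-1 \right)} 41 \frac{d{\left(8 \right)} + 49}{48 + 38} = \left(1 + \left(-1\right)^{2}\right) 41 \frac{4 + 49}{48 + 38} = \left(1 + 1\right) 41 \cdot \frac{53}{86} = 2 \cdot 41 \cdot 53 \cdot \frac{1}{86} = 82 \cdot \frac{53}{86} = \frac{2173}{43}$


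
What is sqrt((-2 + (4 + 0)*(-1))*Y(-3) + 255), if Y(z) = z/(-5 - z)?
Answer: sqrt(246) ≈ 15.684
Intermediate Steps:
sqrt((-2 + (4 + 0)*(-1))*Y(-3) + 255) = sqrt((-2 + (4 + 0)*(-1))*(-1*(-3)/(5 - 3)) + 255) = sqrt((-2 + 4*(-1))*(-1*(-3)/2) + 255) = sqrt((-2 - 4)*(-1*(-3)*1/2) + 255) = sqrt(-6*3/2 + 255) = sqrt(-9 + 255) = sqrt(246)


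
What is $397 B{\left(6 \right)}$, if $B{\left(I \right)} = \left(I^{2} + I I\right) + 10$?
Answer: $32554$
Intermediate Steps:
$B{\left(I \right)} = 10 + 2 I^{2}$ ($B{\left(I \right)} = \left(I^{2} + I^{2}\right) + 10 = 2 I^{2} + 10 = 10 + 2 I^{2}$)
$397 B{\left(6 \right)} = 397 \left(10 + 2 \cdot 6^{2}\right) = 397 \left(10 + 2 \cdot 36\right) = 397 \left(10 + 72\right) = 397 \cdot 82 = 32554$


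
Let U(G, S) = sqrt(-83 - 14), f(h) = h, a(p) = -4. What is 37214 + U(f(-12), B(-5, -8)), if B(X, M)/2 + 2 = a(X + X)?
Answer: 37214 + I*sqrt(97) ≈ 37214.0 + 9.8489*I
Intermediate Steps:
B(X, M) = -12 (B(X, M) = -4 + 2*(-4) = -4 - 8 = -12)
U(G, S) = I*sqrt(97) (U(G, S) = sqrt(-97) = I*sqrt(97))
37214 + U(f(-12), B(-5, -8)) = 37214 + I*sqrt(97)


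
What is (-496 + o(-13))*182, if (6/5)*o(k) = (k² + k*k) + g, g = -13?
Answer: -122941/3 ≈ -40980.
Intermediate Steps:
o(k) = -65/6 + 5*k²/3 (o(k) = 5*((k² + k*k) - 13)/6 = 5*((k² + k²) - 13)/6 = 5*(2*k² - 13)/6 = 5*(-13 + 2*k²)/6 = -65/6 + 5*k²/3)
(-496 + o(-13))*182 = (-496 + (-65/6 + (5/3)*(-13)²))*182 = (-496 + (-65/6 + (5/3)*169))*182 = (-496 + (-65/6 + 845/3))*182 = (-496 + 1625/6)*182 = -1351/6*182 = -122941/3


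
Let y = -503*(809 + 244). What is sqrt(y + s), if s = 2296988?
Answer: sqrt(1767329) ≈ 1329.4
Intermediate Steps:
y = -529659 (y = -503*1053 = -529659)
sqrt(y + s) = sqrt(-529659 + 2296988) = sqrt(1767329)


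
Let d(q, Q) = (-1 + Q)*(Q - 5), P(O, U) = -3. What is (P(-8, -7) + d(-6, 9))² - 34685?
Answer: -33844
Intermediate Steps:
d(q, Q) = (-1 + Q)*(-5 + Q)
(P(-8, -7) + d(-6, 9))² - 34685 = (-3 + (5 + 9² - 6*9))² - 34685 = (-3 + (5 + 81 - 54))² - 34685 = (-3 + 32)² - 34685 = 29² - 34685 = 841 - 34685 = -33844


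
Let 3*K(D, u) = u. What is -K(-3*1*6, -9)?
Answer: 3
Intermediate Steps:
K(D, u) = u/3
-K(-3*1*6, -9) = -(-9)/3 = -1*(-3) = 3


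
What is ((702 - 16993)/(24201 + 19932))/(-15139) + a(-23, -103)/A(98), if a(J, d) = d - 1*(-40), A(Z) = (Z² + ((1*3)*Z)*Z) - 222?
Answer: -41469939227/25518537626478 ≈ -0.0016251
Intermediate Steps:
A(Z) = -222 + 4*Z² (A(Z) = (Z² + (3*Z)*Z) - 222 = (Z² + 3*Z²) - 222 = 4*Z² - 222 = -222 + 4*Z²)
a(J, d) = 40 + d (a(J, d) = d + 40 = 40 + d)
((702 - 16993)/(24201 + 19932))/(-15139) + a(-23, -103)/A(98) = ((702 - 16993)/(24201 + 19932))/(-15139) + (40 - 103)/(-222 + 4*98²) = -16291/44133*(-1/15139) - 63/(-222 + 4*9604) = -16291*1/44133*(-1/15139) - 63/(-222 + 38416) = -16291/44133*(-1/15139) - 63/38194 = 16291/668129487 - 63*1/38194 = 16291/668129487 - 63/38194 = -41469939227/25518537626478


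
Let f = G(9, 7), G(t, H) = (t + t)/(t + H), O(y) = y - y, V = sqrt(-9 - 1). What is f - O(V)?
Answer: 9/8 ≈ 1.1250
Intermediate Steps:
V = I*sqrt(10) (V = sqrt(-10) = I*sqrt(10) ≈ 3.1623*I)
O(y) = 0
G(t, H) = 2*t/(H + t) (G(t, H) = (2*t)/(H + t) = 2*t/(H + t))
f = 9/8 (f = 2*9/(7 + 9) = 2*9/16 = 2*9*(1/16) = 9/8 ≈ 1.1250)
f - O(V) = 9/8 - 1*0 = 9/8 + 0 = 9/8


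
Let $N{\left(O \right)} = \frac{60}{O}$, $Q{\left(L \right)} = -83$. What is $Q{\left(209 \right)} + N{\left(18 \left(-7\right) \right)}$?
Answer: $- \frac{1753}{21} \approx -83.476$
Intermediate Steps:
$Q{\left(209 \right)} + N{\left(18 \left(-7\right) \right)} = -83 + \frac{60}{18 \left(-7\right)} = -83 + \frac{60}{-126} = -83 + 60 \left(- \frac{1}{126}\right) = -83 - \frac{10}{21} = - \frac{1753}{21}$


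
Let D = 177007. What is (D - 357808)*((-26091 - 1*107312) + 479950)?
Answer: -62656044147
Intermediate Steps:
(D - 357808)*((-26091 - 1*107312) + 479950) = (177007 - 357808)*((-26091 - 1*107312) + 479950) = -180801*((-26091 - 107312) + 479950) = -180801*(-133403 + 479950) = -180801*346547 = -62656044147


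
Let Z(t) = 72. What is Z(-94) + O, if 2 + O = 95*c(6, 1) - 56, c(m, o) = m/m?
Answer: 109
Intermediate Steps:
c(m, o) = 1
O = 37 (O = -2 + (95*1 - 56) = -2 + (95 - 56) = -2 + 39 = 37)
Z(-94) + O = 72 + 37 = 109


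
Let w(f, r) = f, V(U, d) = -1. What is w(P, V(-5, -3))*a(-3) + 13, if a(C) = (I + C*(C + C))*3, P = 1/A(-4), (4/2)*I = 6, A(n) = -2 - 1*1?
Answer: -8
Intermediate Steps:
A(n) = -3 (A(n) = -2 - 1 = -3)
I = 3 (I = (½)*6 = 3)
P = -⅓ (P = 1/(-3) = -⅓ ≈ -0.33333)
a(C) = 9 + 6*C² (a(C) = (3 + C*(C + C))*3 = (3 + C*(2*C))*3 = (3 + 2*C²)*3 = 9 + 6*C²)
w(P, V(-5, -3))*a(-3) + 13 = -(9 + 6*(-3)²)/3 + 13 = -(9 + 6*9)/3 + 13 = -(9 + 54)/3 + 13 = -⅓*63 + 13 = -21 + 13 = -8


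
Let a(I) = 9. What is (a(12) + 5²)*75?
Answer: 2550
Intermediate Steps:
(a(12) + 5²)*75 = (9 + 5²)*75 = (9 + 25)*75 = 34*75 = 2550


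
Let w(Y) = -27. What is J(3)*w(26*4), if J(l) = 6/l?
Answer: -54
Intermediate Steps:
J(3)*w(26*4) = (6/3)*(-27) = (6*(⅓))*(-27) = 2*(-27) = -54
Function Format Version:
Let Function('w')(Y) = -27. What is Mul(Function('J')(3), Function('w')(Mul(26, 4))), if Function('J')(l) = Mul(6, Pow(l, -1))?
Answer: -54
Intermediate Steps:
Mul(Function('J')(3), Function('w')(Mul(26, 4))) = Mul(Mul(6, Pow(3, -1)), -27) = Mul(Mul(6, Rational(1, 3)), -27) = Mul(2, -27) = -54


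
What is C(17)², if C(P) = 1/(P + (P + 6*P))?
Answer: 1/18496 ≈ 5.4066e-5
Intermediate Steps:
C(P) = 1/(8*P) (C(P) = 1/(P + 7*P) = 1/(8*P))
C(17)² = ((⅛)/17)² = ((⅛)*(1/17))² = (1/136)² = 1/18496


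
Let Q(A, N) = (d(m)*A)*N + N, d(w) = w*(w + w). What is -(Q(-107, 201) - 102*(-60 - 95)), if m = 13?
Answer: 7253355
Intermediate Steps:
d(w) = 2*w**2 (d(w) = w*(2*w) = 2*w**2)
Q(A, N) = N + 338*A*N (Q(A, N) = ((2*13**2)*A)*N + N = ((2*169)*A)*N + N = (338*A)*N + N = 338*A*N + N = N + 338*A*N)
-(Q(-107, 201) - 102*(-60 - 95)) = -(201*(1 + 338*(-107)) - 102*(-60 - 95)) = -(201*(1 - 36166) - 102*(-155)) = -(201*(-36165) - 1*(-15810)) = -(-7269165 + 15810) = -1*(-7253355) = 7253355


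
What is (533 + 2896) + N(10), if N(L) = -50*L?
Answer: 2929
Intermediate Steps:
(533 + 2896) + N(10) = (533 + 2896) - 50*10 = 3429 - 500 = 2929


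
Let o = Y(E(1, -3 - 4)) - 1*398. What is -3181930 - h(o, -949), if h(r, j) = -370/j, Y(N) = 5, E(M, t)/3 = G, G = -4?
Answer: -3019651940/949 ≈ -3.1819e+6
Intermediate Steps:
E(M, t) = -12 (E(M, t) = 3*(-4) = -12)
o = -393 (o = 5 - 1*398 = 5 - 398 = -393)
-3181930 - h(o, -949) = -3181930 - (-370)/(-949) = -3181930 - (-370)*(-1)/949 = -3181930 - 1*370/949 = -3181930 - 370/949 = -3019651940/949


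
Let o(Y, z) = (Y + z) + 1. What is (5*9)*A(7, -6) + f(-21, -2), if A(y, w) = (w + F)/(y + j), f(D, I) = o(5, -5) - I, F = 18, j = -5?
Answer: 273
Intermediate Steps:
o(Y, z) = 1 + Y + z
f(D, I) = 1 - I (f(D, I) = (1 + 5 - 5) - I = 1 - I)
A(y, w) = (18 + w)/(-5 + y) (A(y, w) = (w + 18)/(y - 5) = (18 + w)/(-5 + y))
(5*9)*A(7, -6) + f(-21, -2) = (5*9)*((18 - 6)/(-5 + 7)) + (1 - 1*(-2)) = 45*(12/2) + (1 + 2) = 45*((1/2)*12) + 3 = 45*6 + 3 = 270 + 3 = 273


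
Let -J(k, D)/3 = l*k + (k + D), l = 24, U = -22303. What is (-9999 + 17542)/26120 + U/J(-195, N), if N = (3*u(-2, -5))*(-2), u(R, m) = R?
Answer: -472509533/381064680 ≈ -1.2400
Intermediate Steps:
N = 12 (N = (3*(-2))*(-2) = -6*(-2) = 12)
J(k, D) = -75*k - 3*D (J(k, D) = -3*(24*k + (k + D)) = -3*(24*k + (D + k)) = -3*(D + 25*k) = -75*k - 3*D)
(-9999 + 17542)/26120 + U/J(-195, N) = (-9999 + 17542)/26120 - 22303/(-75*(-195) - 3*12) = 7543*(1/26120) - 22303/(14625 - 36) = 7543/26120 - 22303/14589 = -472509533/381064680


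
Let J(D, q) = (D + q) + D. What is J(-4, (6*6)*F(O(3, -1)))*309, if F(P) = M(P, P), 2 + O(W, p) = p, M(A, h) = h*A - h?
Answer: 131016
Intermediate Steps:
M(A, h) = -h + A*h (M(A, h) = A*h - h = -h + A*h)
O(W, p) = -2 + p
F(P) = P*(-1 + P)
J(D, q) = q + 2*D
J(-4, (6*6)*F(O(3, -1)))*309 = ((6*6)*((-2 - 1)*(-1 + (-2 - 1))) + 2*(-4))*309 = (36*(-3*(-1 - 3)) - 8)*309 = (36*(-3*(-4)) - 8)*309 = (36*12 - 8)*309 = (432 - 8)*309 = 424*309 = 131016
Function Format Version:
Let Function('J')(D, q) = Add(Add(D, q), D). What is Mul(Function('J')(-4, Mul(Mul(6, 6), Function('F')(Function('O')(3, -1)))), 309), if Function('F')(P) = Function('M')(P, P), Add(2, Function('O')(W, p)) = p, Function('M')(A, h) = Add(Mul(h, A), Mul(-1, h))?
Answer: 131016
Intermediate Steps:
Function('M')(A, h) = Add(Mul(-1, h), Mul(A, h)) (Function('M')(A, h) = Add(Mul(A, h), Mul(-1, h)) = Add(Mul(-1, h), Mul(A, h)))
Function('O')(W, p) = Add(-2, p)
Function('F')(P) = Mul(P, Add(-1, P))
Function('J')(D, q) = Add(q, Mul(2, D))
Mul(Function('J')(-4, Mul(Mul(6, 6), Function('F')(Function('O')(3, -1)))), 309) = Mul(Add(Mul(Mul(6, 6), Mul(Add(-2, -1), Add(-1, Add(-2, -1)))), Mul(2, -4)), 309) = Mul(Add(Mul(36, Mul(-3, Add(-1, -3))), -8), 309) = Mul(Add(Mul(36, Mul(-3, -4)), -8), 309) = Mul(Add(Mul(36, 12), -8), 309) = Mul(Add(432, -8), 309) = Mul(424, 309) = 131016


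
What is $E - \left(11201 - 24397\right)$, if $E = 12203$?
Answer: $25399$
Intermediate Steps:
$E - \left(11201 - 24397\right) = 12203 - \left(11201 - 24397\right) = 12203 - -13196 = 12203 + 13196 = 25399$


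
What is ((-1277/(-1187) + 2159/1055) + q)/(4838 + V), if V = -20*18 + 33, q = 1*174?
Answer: 221807558/5649057635 ≈ 0.039265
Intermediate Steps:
q = 174
V = -327 (V = -360 + 33 = -327)
((-1277/(-1187) + 2159/1055) + q)/(4838 + V) = ((-1277/(-1187) + 2159/1055) + 174)/(4838 - 327) = ((-1277*(-1/1187) + 2159*(1/1055)) + 174)/4511 = ((1277/1187 + 2159/1055) + 174)*(1/4511) = (3909968/1252285 + 174)*(1/4511) = (221807558/1252285)*(1/4511) = 221807558/5649057635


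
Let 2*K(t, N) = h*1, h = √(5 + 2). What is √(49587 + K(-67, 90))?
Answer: √(198348 + 2*√7)/2 ≈ 222.68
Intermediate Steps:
h = √7 ≈ 2.6458
K(t, N) = √7/2 (K(t, N) = (√7*1)/2 = √7/2)
√(49587 + K(-67, 90)) = √(49587 + √7/2)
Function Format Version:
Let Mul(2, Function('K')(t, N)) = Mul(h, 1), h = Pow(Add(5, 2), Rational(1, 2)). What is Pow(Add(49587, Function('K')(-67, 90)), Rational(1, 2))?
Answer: Mul(Rational(1, 2), Pow(Add(198348, Mul(2, Pow(7, Rational(1, 2)))), Rational(1, 2))) ≈ 222.68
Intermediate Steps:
h = Pow(7, Rational(1, 2)) ≈ 2.6458
Function('K')(t, N) = Mul(Rational(1, 2), Pow(7, Rational(1, 2))) (Function('K')(t, N) = Mul(Rational(1, 2), Mul(Pow(7, Rational(1, 2)), 1)) = Mul(Rational(1, 2), Pow(7, Rational(1, 2))))
Pow(Add(49587, Function('K')(-67, 90)), Rational(1, 2)) = Pow(Add(49587, Mul(Rational(1, 2), Pow(7, Rational(1, 2)))), Rational(1, 2))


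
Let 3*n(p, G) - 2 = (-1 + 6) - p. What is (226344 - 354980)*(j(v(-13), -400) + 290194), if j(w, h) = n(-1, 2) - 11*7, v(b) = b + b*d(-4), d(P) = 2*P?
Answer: -111959500324/3 ≈ -3.7320e+10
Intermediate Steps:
n(p, G) = 7/3 - p/3 (n(p, G) = 2/3 + ((-1 + 6) - p)/3 = 2/3 + (5 - p)/3 = 2/3 + (5/3 - p/3) = 7/3 - p/3)
v(b) = -7*b (v(b) = b + b*(2*(-4)) = b + b*(-8) = b - 8*b = -7*b)
j(w, h) = -223/3 (j(w, h) = (7/3 - 1/3*(-1)) - 11*7 = (7/3 + 1/3) - 77 = 8/3 - 77 = -223/3)
(226344 - 354980)*(j(v(-13), -400) + 290194) = (226344 - 354980)*(-223/3 + 290194) = -128636*870359/3 = -111959500324/3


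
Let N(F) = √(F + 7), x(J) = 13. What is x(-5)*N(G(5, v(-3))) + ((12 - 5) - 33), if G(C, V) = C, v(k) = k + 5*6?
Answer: -26 + 26*√3 ≈ 19.033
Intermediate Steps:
v(k) = 30 + k (v(k) = k + 30 = 30 + k)
N(F) = √(7 + F)
x(-5)*N(G(5, v(-3))) + ((12 - 5) - 33) = 13*√(7 + 5) + ((12 - 5) - 33) = 13*√12 + (7 - 33) = 13*(2*√3) - 26 = 26*√3 - 26 = -26 + 26*√3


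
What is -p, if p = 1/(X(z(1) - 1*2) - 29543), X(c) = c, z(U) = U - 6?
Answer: 1/29550 ≈ 3.3841e-5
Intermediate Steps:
z(U) = -6 + U
p = -1/29550 (p = 1/(((-6 + 1) - 1*2) - 29543) = 1/((-5 - 2) - 29543) = 1/(-7 - 29543) = 1/(-29550) = -1/29550 ≈ -3.3841e-5)
-p = -1*(-1/29550) = 1/29550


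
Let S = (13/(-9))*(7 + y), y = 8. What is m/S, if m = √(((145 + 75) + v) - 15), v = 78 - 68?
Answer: -3*√215/65 ≈ -0.67675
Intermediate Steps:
v = 10
m = √215 (m = √(((145 + 75) + 10) - 15) = √((220 + 10) - 15) = √(230 - 15) = √215 ≈ 14.663)
S = -65/3 (S = (13/(-9))*(7 + 8) = (13*(-⅑))*15 = -13/9*15 = -65/3 ≈ -21.667)
m/S = √215/(-65/3) = √215*(-3/65) = -3*√215/65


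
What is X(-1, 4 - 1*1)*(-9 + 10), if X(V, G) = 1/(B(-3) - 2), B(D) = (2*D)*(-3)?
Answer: 1/16 ≈ 0.062500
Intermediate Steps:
B(D) = -6*D
X(V, G) = 1/16 (X(V, G) = 1/(-6*(-3) - 2) = 1/(18 - 2) = 1/16)
X(-1, 4 - 1*1)*(-9 + 10) = (-9 + 10)/16 = (1/16)*1 = 1/16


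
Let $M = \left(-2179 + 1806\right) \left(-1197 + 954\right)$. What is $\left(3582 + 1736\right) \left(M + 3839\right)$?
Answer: $502434004$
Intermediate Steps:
$M = 90639$ ($M = \left(-373\right) \left(-243\right) = 90639$)
$\left(3582 + 1736\right) \left(M + 3839\right) = \left(3582 + 1736\right) \left(90639 + 3839\right) = 5318 \cdot 94478 = 502434004$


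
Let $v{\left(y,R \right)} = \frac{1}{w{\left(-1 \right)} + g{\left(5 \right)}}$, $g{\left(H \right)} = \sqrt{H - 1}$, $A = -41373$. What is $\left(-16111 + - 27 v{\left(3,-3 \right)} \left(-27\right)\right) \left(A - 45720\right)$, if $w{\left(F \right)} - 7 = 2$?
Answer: $\frac{15371217756}{11} \approx 1.3974 \cdot 10^{9}$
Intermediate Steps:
$w{\left(F \right)} = 9$ ($w{\left(F \right)} = 7 + 2 = 9$)
$g{\left(H \right)} = \sqrt{-1 + H}$
$v{\left(y,R \right)} = \frac{1}{11}$ ($v{\left(y,R \right)} = \frac{1}{9 + \sqrt{-1 + 5}} = \frac{1}{9 + \sqrt{4}} = \frac{1}{9 + 2} = \frac{1}{11}$)
$\left(-16111 + - 27 v{\left(3,-3 \right)} \left(-27\right)\right) \left(A - 45720\right) = \left(-16111 + \left(-27\right) \frac{1}{11} \left(-27\right)\right) \left(-41373 - 45720\right) = \left(-16111 - - \frac{729}{11}\right) \left(-87093\right) = \left(-16111 + \frac{729}{11}\right) \left(-87093\right) = \left(- \frac{176492}{11}\right) \left(-87093\right) = \frac{15371217756}{11}$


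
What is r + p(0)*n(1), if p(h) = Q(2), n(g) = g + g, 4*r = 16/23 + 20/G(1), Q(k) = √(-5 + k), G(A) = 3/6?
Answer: 234/23 + 2*I*√3 ≈ 10.174 + 3.4641*I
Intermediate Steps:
G(A) = ½ (G(A) = 3*(⅙) = ½)
r = 234/23 (r = (16/23 + 20/(½))/4 = (16*(1/23) + 20*2)/4 = (16/23 + 40)/4 = (¼)*(936/23) = 234/23 ≈ 10.174)
n(g) = 2*g
p(h) = I*√3 (p(h) = √(-5 + 2) = √(-3) = I*√3)
r + p(0)*n(1) = 234/23 + (I*√3)*(2*1) = 234/23 + (I*√3)*2 = 234/23 + 2*I*√3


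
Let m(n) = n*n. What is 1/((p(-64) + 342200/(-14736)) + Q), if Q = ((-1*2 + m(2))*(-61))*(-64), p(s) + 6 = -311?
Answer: 1842/13755647 ≈ 0.00013391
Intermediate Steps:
p(s) = -317 (p(s) = -6 - 311 = -317)
m(n) = n²
Q = 7808 (Q = ((-1*2 + 2²)*(-61))*(-64) = ((-2 + 4)*(-61))*(-64) = (2*(-61))*(-64) = -122*(-64) = 7808)
1/((p(-64) + 342200/(-14736)) + Q) = 1/((-317 + 342200/(-14736)) + 7808) = 1/((-317 + 342200*(-1/14736)) + 7808) = 1/((-317 - 42775/1842) + 7808) = 1/(-626689/1842 + 7808) = 1/(13755647/1842) = 1842/13755647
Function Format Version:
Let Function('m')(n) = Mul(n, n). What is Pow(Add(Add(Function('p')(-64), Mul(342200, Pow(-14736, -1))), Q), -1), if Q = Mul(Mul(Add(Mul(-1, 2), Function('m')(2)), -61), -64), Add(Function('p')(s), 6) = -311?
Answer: Rational(1842, 13755647) ≈ 0.00013391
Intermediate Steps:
Function('p')(s) = -317 (Function('p')(s) = Add(-6, -311) = -317)
Function('m')(n) = Pow(n, 2)
Q = 7808 (Q = Mul(Mul(Add(Mul(-1, 2), Pow(2, 2)), -61), -64) = Mul(Mul(Add(-2, 4), -61), -64) = Mul(Mul(2, -61), -64) = Mul(-122, -64) = 7808)
Pow(Add(Add(Function('p')(-64), Mul(342200, Pow(-14736, -1))), Q), -1) = Pow(Add(Add(-317, Mul(342200, Pow(-14736, -1))), 7808), -1) = Pow(Add(Add(-317, Mul(342200, Rational(-1, 14736))), 7808), -1) = Pow(Add(Add(-317, Rational(-42775, 1842)), 7808), -1) = Pow(Add(Rational(-626689, 1842), 7808), -1) = Pow(Rational(13755647, 1842), -1) = Rational(1842, 13755647)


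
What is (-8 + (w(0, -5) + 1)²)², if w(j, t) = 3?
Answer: 64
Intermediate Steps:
(-8 + (w(0, -5) + 1)²)² = (-8 + (3 + 1)²)² = (-8 + 4²)² = (-8 + 16)² = 8² = 64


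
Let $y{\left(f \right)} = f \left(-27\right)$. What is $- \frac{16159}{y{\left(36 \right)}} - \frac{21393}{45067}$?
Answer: $\frac{707443657}{43805124} \approx 16.15$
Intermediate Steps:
$y{\left(f \right)} = - 27 f$
$- \frac{16159}{y{\left(36 \right)}} - \frac{21393}{45067} = - \frac{16159}{\left(-27\right) 36} - \frac{21393}{45067} = - \frac{16159}{-972} - \frac{21393}{45067} = \left(-16159\right) \left(- \frac{1}{972}\right) - \frac{21393}{45067} = \frac{16159}{972} - \frac{21393}{45067} = \frac{707443657}{43805124}$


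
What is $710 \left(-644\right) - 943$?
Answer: $-458183$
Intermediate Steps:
$710 \left(-644\right) - 943 = -457240 - 943 = -458183$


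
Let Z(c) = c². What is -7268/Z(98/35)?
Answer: -45425/49 ≈ -927.04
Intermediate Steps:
-7268/Z(98/35) = -7268/((98/35)²) = -7268/((98*(1/35))²) = -7268/((14/5)²) = -7268/196/25 = -7268*25/196 = -45425/49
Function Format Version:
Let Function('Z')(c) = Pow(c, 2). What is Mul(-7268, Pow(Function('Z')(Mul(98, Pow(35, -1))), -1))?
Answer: Rational(-45425, 49) ≈ -927.04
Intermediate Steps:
Mul(-7268, Pow(Function('Z')(Mul(98, Pow(35, -1))), -1)) = Mul(-7268, Pow(Pow(Mul(98, Pow(35, -1)), 2), -1)) = Mul(-7268, Pow(Pow(Mul(98, Rational(1, 35)), 2), -1)) = Mul(-7268, Pow(Pow(Rational(14, 5), 2), -1)) = Mul(-7268, Pow(Rational(196, 25), -1)) = Mul(-7268, Rational(25, 196)) = Rational(-45425, 49)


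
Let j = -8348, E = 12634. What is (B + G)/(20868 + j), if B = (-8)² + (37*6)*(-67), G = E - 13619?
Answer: -3159/2504 ≈ -1.2616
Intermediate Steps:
G = -985 (G = 12634 - 13619 = -985)
B = -14810 (B = 64 + 222*(-67) = 64 - 14874 = -14810)
(B + G)/(20868 + j) = (-14810 - 985)/(20868 - 8348) = -15795/12520 = -15795*1/12520 = -3159/2504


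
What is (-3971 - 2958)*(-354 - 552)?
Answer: 6277674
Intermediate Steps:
(-3971 - 2958)*(-354 - 552) = -6929*(-906) = 6277674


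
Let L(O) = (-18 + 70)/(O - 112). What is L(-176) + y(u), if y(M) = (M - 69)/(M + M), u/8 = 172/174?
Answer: -50071/12384 ≈ -4.0432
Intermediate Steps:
u = 688/87 (u = 8*(172/174) = 8*(172*(1/174)) = 8*(86/87) = 688/87 ≈ 7.9080)
L(O) = 52/(-112 + O)
y(M) = (-69 + M)/(2*M) (y(M) = (-69 + M)/((2*M)) = (-69 + M)*(1/(2*M)) = (-69 + M)/(2*M))
L(-176) + y(u) = 52/(-112 - 176) + (-69 + 688/87)/(2*(688/87)) = 52/(-288) + (1/2)*(87/688)*(-5315/87) = 52*(-1/288) - 5315/1376 = -13/72 - 5315/1376 = -50071/12384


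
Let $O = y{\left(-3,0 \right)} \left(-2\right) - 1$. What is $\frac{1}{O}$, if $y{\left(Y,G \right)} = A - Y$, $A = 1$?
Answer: $- \frac{1}{9} \approx -0.11111$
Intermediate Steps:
$y{\left(Y,G \right)} = 1 - Y$
$O = -9$ ($O = \left(1 - -3\right) \left(-2\right) - 1 = \left(1 + 3\right) \left(-2\right) - 1 = 4 \left(-2\right) - 1 = -8 - 1 = -9$)
$\frac{1}{O} = \frac{1}{-9} = - \frac{1}{9}$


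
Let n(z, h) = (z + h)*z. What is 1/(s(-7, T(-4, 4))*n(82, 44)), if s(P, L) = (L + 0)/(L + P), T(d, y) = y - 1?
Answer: -1/7749 ≈ -0.00012905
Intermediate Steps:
T(d, y) = -1 + y
s(P, L) = L/(L + P)
n(z, h) = z*(h + z) (n(z, h) = (h + z)*z = z*(h + z))
1/(s(-7, T(-4, 4))*n(82, 44)) = 1/(((-1 + 4)/((-1 + 4) - 7))*(82*(44 + 82))) = 1/((3/(3 - 7))*(82*126)) = 1/((3/(-4))*10332) = 1/((3*(-1/4))*10332) = 1/(-3/4*10332) = 1/(-7749) = -1/7749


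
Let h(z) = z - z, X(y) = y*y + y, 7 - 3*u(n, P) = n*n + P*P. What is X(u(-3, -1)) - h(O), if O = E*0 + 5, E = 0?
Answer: 0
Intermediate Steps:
u(n, P) = 7/3 - P**2/3 - n**2/3 (u(n, P) = 7/3 - (n*n + P*P)/3 = 7/3 - (n**2 + P**2)/3 = 7/3 - (P**2 + n**2)/3 = 7/3 + (-P**2/3 - n**2/3) = 7/3 - P**2/3 - n**2/3)
X(y) = y + y**2 (X(y) = y**2 + y = y + y**2)
O = 5 (O = 0*0 + 5 = 0 + 5 = 5)
h(z) = 0
X(u(-3, -1)) - h(O) = (7/3 - 1/3*(-1)**2 - 1/3*(-3)**2)*(1 + (7/3 - 1/3*(-1)**2 - 1/3*(-3)**2)) - 1*0 = (7/3 - 1/3*1 - 1/3*9)*(1 + (7/3 - 1/3*1 - 1/3*9)) + 0 = (7/3 - 1/3 - 3)*(1 + (7/3 - 1/3 - 3)) + 0 = -(1 - 1) + 0 = -1*0 + 0 = 0 + 0 = 0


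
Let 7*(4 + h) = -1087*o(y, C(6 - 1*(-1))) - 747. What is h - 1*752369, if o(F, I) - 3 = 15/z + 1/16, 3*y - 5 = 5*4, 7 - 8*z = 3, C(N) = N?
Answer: -84852751/112 ≈ -7.5761e+5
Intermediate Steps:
z = 1/2 (z = 7/8 - 1/8*3 = 7/8 - 3/8 = 1/2 ≈ 0.50000)
y = 25/3 (y = 5/3 + (5*4)/3 = 5/3 + (1/3)*20 = 5/3 + 20/3 = 25/3 ≈ 8.3333)
o(F, I) = 529/16 (o(F, I) = 3 + (15/(1/2) + 1/16) = 3 + (15*2 + 1*(1/16)) = 3 + (30 + 1/16) = 3 + 481/16 = 529/16)
h = -587423/112 (h = -4 + (-1087*529/16 - 747)/7 = -4 + (-575023/16 - 747)/7 = -4 + (1/7)*(-586975/16) = -4 - 586975/112 = -587423/112 ≈ -5244.9)
h - 1*752369 = -587423/112 - 1*752369 = -587423/112 - 752369 = -84852751/112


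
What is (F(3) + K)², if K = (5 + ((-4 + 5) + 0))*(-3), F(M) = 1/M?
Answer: 2809/9 ≈ 312.11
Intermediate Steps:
K = -18 (K = (5 + (1 + 0))*(-3) = (5 + 1)*(-3) = 6*(-3) = -18)
(F(3) + K)² = (1/3 - 18)² = (⅓ - 18)² = (-53/3)² = 2809/9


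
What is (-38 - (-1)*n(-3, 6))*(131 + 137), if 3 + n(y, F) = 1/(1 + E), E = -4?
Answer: -33232/3 ≈ -11077.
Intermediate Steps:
n(y, F) = -10/3 (n(y, F) = -3 + 1/(1 - 4) = -3 + 1/(-3) = -3 - ⅓ = -10/3)
(-38 - (-1)*n(-3, 6))*(131 + 137) = (-38 - (-1)*(-10)/3)*(131 + 137) = (-38 - 1*10/3)*268 = (-38 - 10/3)*268 = -124/3*268 = -33232/3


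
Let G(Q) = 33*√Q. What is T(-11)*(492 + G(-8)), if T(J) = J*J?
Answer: 59532 + 7986*I*√2 ≈ 59532.0 + 11294.0*I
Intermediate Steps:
T(J) = J²
T(-11)*(492 + G(-8)) = (-11)²*(492 + 33*√(-8)) = 121*(492 + 33*(2*I*√2)) = 121*(492 + 66*I*√2) = 59532 + 7986*I*√2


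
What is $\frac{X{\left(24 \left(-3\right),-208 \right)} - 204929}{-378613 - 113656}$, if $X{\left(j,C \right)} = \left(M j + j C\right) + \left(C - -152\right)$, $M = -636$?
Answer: $\frac{144217}{492269} \approx 0.29296$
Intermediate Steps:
$X{\left(j,C \right)} = 152 + C - 636 j + C j$ ($X{\left(j,C \right)} = \left(- 636 j + j C\right) + \left(C - -152\right) = \left(- 636 j + C j\right) + \left(C + 152\right) = \left(- 636 j + C j\right) + \left(152 + C\right) = 152 + C - 636 j + C j$)
$\frac{X{\left(24 \left(-3\right),-208 \right)} - 204929}{-378613 - 113656} = \frac{\left(152 - 208 - 636 \cdot 24 \left(-3\right) - 208 \cdot 24 \left(-3\right)\right) - 204929}{-378613 - 113656} = \frac{\left(152 - 208 - -45792 - -14976\right) - 204929}{-492269} = \left(\left(152 - 208 + 45792 + 14976\right) - 204929\right) \left(- \frac{1}{492269}\right) = \left(60712 - 204929\right) \left(- \frac{1}{492269}\right) = \left(-144217\right) \left(- \frac{1}{492269}\right) = \frac{144217}{492269}$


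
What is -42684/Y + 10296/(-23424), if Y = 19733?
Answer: -50125041/19259408 ≈ -2.6026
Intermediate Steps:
-42684/Y + 10296/(-23424) = -42684/19733 + 10296/(-23424) = -42684*1/19733 + 10296*(-1/23424) = -42684/19733 - 429/976 = -50125041/19259408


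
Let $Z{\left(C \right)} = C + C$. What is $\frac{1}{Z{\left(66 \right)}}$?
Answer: $\frac{1}{132} \approx 0.0075758$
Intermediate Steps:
$Z{\left(C \right)} = 2 C$
$\frac{1}{Z{\left(66 \right)}} = \frac{1}{2 \cdot 66} = \frac{1}{132}$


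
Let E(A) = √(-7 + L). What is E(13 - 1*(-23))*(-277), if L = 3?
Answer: -554*I ≈ -554.0*I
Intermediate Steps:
E(A) = 2*I (E(A) = √(-7 + 3) = √(-4) = 2*I)
E(13 - 1*(-23))*(-277) = (2*I)*(-277) = -554*I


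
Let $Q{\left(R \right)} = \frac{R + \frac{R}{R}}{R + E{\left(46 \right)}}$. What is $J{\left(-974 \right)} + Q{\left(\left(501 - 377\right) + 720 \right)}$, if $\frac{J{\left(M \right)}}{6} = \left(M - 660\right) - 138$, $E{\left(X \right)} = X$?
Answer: $- \frac{1892327}{178} \approx -10631.0$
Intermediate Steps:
$Q{\left(R \right)} = \frac{1 + R}{46 + R}$ ($Q{\left(R \right)} = \frac{R + \frac{R}{R}}{R + 46} = \frac{R + 1}{46 + R} = \frac{1 + R}{46 + R}$)
$J{\left(M \right)} = -4788 + 6 M$ ($J{\left(M \right)} = 6 \left(\left(M - 660\right) - 138\right) = 6 \left(\left(-660 + M\right) - 138\right) = 6 \left(-798 + M\right) = -4788 + 6 M$)
$J{\left(-974 \right)} + Q{\left(\left(501 - 377\right) + 720 \right)} = \left(-4788 + 6 \left(-974\right)\right) + \frac{1 + \left(\left(501 - 377\right) + 720\right)}{46 + \left(\left(501 - 377\right) + 720\right)} = \left(-4788 - 5844\right) + \frac{1 + \left(124 + 720\right)}{46 + \left(124 + 720\right)} = -10632 + \frac{1 + 844}{46 + 844} = -10632 + \frac{1}{890} \cdot 845 = -10632 + \frac{169}{178} = - \frac{1892327}{178}$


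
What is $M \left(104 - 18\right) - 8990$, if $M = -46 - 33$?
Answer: $-15784$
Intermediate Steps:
$M = -79$
$M \left(104 - 18\right) - 8990 = - 79 \left(104 - 18\right) - 8990 = \left(-79\right) 86 - 8990 = -6794 - 8990 = -15784$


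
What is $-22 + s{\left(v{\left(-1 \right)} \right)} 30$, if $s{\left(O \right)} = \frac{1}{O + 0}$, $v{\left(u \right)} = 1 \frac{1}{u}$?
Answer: $-52$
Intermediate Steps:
$v{\left(u \right)} = \frac{1}{u}$
$s{\left(O \right)} = \frac{1}{O}$
$-22 + s{\left(v{\left(-1 \right)} \right)} 30 = -22 + \frac{1}{\frac{1}{-1}} \cdot 30 = -22 + \frac{1}{-1} \cdot 30 = -22 - 30 = -52$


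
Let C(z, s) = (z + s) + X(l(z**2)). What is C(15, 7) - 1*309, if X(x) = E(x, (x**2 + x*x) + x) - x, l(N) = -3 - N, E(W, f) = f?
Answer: 103681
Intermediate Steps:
X(x) = 2*x**2 (X(x) = ((x**2 + x*x) + x) - x = ((x**2 + x**2) + x) - x = (2*x**2 + x) - x = (x + 2*x**2) - x = 2*x**2)
C(z, s) = s + z + 2*(-3 - z**2)**2 (C(z, s) = (z + s) + 2*(-3 - z**2)**2 = (s + z) + 2*(-3 - z**2)**2 = s + z + 2*(-3 - z**2)**2)
C(15, 7) - 1*309 = (18 + 7 + 15 + 2*15**4 + 12*15**2) - 1*309 = (18 + 7 + 15 + 2*50625 + 12*225) - 309 = (18 + 7 + 15 + 101250 + 2700) - 309 = 103990 - 309 = 103681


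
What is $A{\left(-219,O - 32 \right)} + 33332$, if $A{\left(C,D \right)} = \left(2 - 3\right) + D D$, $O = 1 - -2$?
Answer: $34172$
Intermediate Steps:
$O = 3$ ($O = 1 + 2 = 3$)
$A{\left(C,D \right)} = -1 + D^{2}$ ($A{\left(C,D \right)} = \left(2 - 3\right) + D^{2} = -1 + D^{2}$)
$A{\left(-219,O - 32 \right)} + 33332 = \left(-1 + \left(3 - 32\right)^{2}\right) + 33332 = \left(-1 + \left(-29\right)^{2}\right) + 33332 = \left(-1 + 841\right) + 33332 = 840 + 33332 = 34172$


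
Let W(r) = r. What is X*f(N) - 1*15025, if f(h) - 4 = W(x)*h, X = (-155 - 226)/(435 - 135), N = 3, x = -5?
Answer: -1501103/100 ≈ -15011.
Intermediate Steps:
X = -127/100 (X = -381/300 = -381*1/300 = -127/100 ≈ -1.2700)
f(h) = 4 - 5*h
X*f(N) - 1*15025 = -127*(4 - 5*3)/100 - 1*15025 = -127*(4 - 15)/100 - 15025 = -127/100*(-11) - 15025 = 1397/100 - 15025 = -1501103/100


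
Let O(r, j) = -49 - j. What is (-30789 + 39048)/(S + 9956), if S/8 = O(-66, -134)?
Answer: 8259/10636 ≈ 0.77651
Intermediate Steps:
S = 680 (S = 8*(-49 - 1*(-134)) = 8*(-49 + 134) = 8*85 = 680)
(-30789 + 39048)/(S + 9956) = (-30789 + 39048)/(680 + 9956) = 8259/10636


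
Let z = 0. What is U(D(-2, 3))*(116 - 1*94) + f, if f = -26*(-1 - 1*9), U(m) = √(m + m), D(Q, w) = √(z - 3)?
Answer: 260 + 22*(-3)^(¼)*√2 ≈ 288.95 + 28.954*I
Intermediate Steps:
D(Q, w) = I*√3 (D(Q, w) = √(0 - 3) = √(-3) = I*√3)
U(m) = √2*√m (U(m) = √(2*m) = √2*√m)
f = 260 (f = -26*(-1 - 9) = -26*(-10) = 260)
U(D(-2, 3))*(116 - 1*94) + f = (√2*√(I*√3))*(116 - 1*94) + 260 = (√2*(3^(¼)*√I))*(116 - 94) + 260 = (√2*3^(¼)*√I)*22 + 260 = 22*√2*3^(¼)*√I + 260 = 260 + 22*√2*3^(¼)*√I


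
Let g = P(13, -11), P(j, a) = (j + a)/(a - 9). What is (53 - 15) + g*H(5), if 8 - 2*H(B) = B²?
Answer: 777/20 ≈ 38.850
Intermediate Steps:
P(j, a) = (a + j)/(-9 + a)
g = -⅒ (g = (-11 + 13)/(-9 - 11) = 2/(-20) = -1/20*2 = -⅒ ≈ -0.10000)
H(B) = 4 - B²/2
(53 - 15) + g*H(5) = (53 - 15) - (4 - ½*5²)/10 = 38 - (4 - ½*25)/10 = 38 - (4 - 25/2)/10 = 38 - ⅒*(-17/2) = 38 + 17/20 = 777/20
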